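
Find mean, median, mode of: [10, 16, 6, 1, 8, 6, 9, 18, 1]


Sorted: [1, 1, 6, 6, 8, 9, 10, 16, 18]
Mean = 75/9 = 25/3
Median = 8
Freq: {10: 1, 16: 1, 6: 2, 1: 2, 8: 1, 9: 1, 18: 1}
Mode: [1, 6]

Mean=25/3, Median=8, Mode=[1, 6]


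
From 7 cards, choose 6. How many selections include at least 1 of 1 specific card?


Complement: C(7,6) - C(6,6) = 7 - 1 = 6

6


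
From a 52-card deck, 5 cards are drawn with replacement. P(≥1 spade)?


P(not a spade) = 39/52 = 3/4
P(none in 5 draws) = (3/4)^5 = 243/1024
P(≥1 spade) = 1 - 243/1024 = 781/1024

P = 781/1024 ≈ 76.27%


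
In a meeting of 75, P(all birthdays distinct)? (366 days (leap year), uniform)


P(all different) = Π(366-i)/366 for i=0..74
= (366/366)×(365/366)×...×(292/366)
= 0.000287

P ≈ 0.0003 ≈ 0.03%


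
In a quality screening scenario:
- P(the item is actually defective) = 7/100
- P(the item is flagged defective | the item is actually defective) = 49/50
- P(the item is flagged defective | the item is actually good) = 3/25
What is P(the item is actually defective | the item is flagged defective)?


Using Bayes' theorem:
P(A|B) = P(B|A)·P(A) / P(B)

P(the item is flagged defective) = 49/50 × 7/100 + 3/25 × 93/100
= 343/5000 + 279/2500 = 901/5000

P(the item is actually defective|the item is flagged defective) = (343/5000) / (901/5000) = 343/901

P(the item is actually defective|the item is flagged defective) = 343/901 ≈ 38.07%


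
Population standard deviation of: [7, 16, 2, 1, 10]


Mean = 36/5
  (7-36/5)²=1/25
  (16-36/5)²=1936/25
  (2-36/5)²=676/25
  (1-36/5)²=961/25
  (10-36/5)²=196/25
Σ(x-μ)² = 754/5
σ² = (754/5)/5 = 754/25

σ = √(754/25) ≈ 5.4918


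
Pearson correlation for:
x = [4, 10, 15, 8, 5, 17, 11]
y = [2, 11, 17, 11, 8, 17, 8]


n=7, Σx=70, Σy=74, Σxy=878, Σx²=840, Σy²=952
r = (7×878 - 70×74)/√((7×840 - 70²)(7×952 - 74²))
= 966/√(980×1188) = 966/√1164240 ≈ 966/1078.9995 ≈ 0.8953

r ≈ 0.8953


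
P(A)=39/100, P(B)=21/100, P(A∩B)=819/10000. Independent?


P(A)×P(B) = 819/10000
P(A∩B) = 819/10000
Equal ✓ → Independent

Yes, independent


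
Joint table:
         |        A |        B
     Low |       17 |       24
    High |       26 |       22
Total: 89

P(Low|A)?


P(Low|A) = 17/(17+26) = 17/43

P = 17/43 ≈ 39.53%


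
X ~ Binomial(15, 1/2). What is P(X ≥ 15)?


P(X ≥ 15) = Σ P(X=i) for i=15..15
P(X=15) = 1/32768
Sum = 1/32768

P(X ≥ 15) = 1/32768 ≈ 0.00%


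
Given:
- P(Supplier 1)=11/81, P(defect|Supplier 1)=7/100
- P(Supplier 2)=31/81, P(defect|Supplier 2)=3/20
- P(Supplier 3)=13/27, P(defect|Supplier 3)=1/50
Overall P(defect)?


P(B) = Σ P(B|Aᵢ)×P(Aᵢ)
  7/100×11/81 = 77/8100
  3/20×31/81 = 31/540
  1/50×13/27 = 13/1350
Sum = 31/405

P(defect) = 31/405 ≈ 7.65%


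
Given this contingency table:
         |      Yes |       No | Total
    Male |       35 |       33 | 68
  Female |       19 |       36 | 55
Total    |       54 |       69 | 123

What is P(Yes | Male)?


P(Yes | Male) = 35/(35+33) = 35/68

P(Yes|Male) = 35/68 ≈ 51.47%


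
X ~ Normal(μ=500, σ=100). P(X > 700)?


z = (700-500)/100 = 2.0
P(X > 700) = 1 - P(Z ≤ 2.0) = 1 - 0.9772 = 0.0228

P(X > 700) ≈ 0.0228


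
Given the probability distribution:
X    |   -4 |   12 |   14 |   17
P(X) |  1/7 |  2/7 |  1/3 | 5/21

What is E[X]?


E[X] = Σ x·P(X=x)
= (-4)×(1/7) + (12)×(2/7) + (14)×(1/3) + (17)×(5/21)
= 81/7

E[X] = 81/7


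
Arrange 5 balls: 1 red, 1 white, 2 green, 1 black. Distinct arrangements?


5!/(1!×1!×2!×1!) = 60

60


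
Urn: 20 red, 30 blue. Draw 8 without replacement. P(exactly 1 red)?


Hypergeometric: C(20,1)×C(30,7)/C(50,8)
= 20×2035800/536878650 = 271440/3579191

P(X=1) = 271440/3579191 ≈ 7.58%


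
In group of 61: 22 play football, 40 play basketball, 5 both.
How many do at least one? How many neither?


|A∪B| = 22+40-5 = 57
Neither = 61-57 = 4

At least one: 57; Neither: 4


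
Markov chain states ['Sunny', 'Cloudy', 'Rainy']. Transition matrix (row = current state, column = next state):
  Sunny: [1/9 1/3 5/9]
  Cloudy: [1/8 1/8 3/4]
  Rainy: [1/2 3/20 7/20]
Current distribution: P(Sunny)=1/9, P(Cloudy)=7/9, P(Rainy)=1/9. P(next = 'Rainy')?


P(next=Rainy) = Σᵢ P(now=i)×P(i→Rainy)
= 1/9×5/9 + 7/9×3/4 + 1/9×7/20
= 5/81 + 7/12 + 7/180 = 277/405

P = 277/405 ≈ 0.6840


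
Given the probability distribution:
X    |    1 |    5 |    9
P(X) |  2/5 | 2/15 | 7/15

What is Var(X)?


E[X] = 79/15
E[X²] = 623/15
Var(X) = E[X²] - (E[X])² = 623/15 - 6241/225 = 3104/225

Var(X) = 3104/225 ≈ 13.7956


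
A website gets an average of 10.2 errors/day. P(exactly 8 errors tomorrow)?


Poisson(λ=10.2): P(X=8) = e^(-λ)×λ^k/k!
= e^(-10.2) × 10.2^8 / 8!
≈ 3.717031868e-05 × 117165938.1 / 40320 ≈ 0.108013

P(X=8) ≈ 0.108013 ≈ 10.80%


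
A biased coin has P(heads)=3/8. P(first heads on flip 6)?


Geometric: P(X=6) = (1-p)^(k-1)×p = (5/8)^5×3/8 = 9375/262144

P(X=6) = 9375/262144 ≈ 3.58%


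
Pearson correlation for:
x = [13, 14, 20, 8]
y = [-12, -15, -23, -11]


n=4, Σx=55, Σy=-61, Σxy=-914, Σx²=829, Σy²=1019
r = (4×(-914) - 55×(-61))/√((4×829 - 55²)(4×1019 - (-61)²))
= -301/√(291×355) = -301/√103305 ≈ -301/321.4110 ≈ -0.9365

r ≈ -0.9365


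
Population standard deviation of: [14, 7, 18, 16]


Mean = 55/4
  (14-55/4)²=1/16
  (7-55/4)²=729/16
  (18-55/4)²=289/16
  (16-55/4)²=81/16
Σ(x-μ)² = 275/4
σ² = (275/4)/4 = 275/16

σ = √(275/16) ≈ 4.1458


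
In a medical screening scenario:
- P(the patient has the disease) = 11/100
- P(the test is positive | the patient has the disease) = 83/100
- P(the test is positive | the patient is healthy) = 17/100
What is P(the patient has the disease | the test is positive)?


Using Bayes' theorem:
P(A|B) = P(B|A)·P(A) / P(B)

P(the test is positive) = 83/100 × 11/100 + 17/100 × 89/100
= 913/10000 + 1513/10000 = 1213/5000

P(the patient has the disease|the test is positive) = (913/10000) / (1213/5000) = 913/2426

P(the patient has the disease|the test is positive) = 913/2426 ≈ 37.63%


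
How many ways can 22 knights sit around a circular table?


Circular arrangements of 22 distinct objects: fix one position to break rotational symmetry.
(n-1)! = 21! = 51090942171709440000

51090942171709440000


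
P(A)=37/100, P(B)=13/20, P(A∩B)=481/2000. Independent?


P(A)×P(B) = 481/2000
P(A∩B) = 481/2000
Equal ✓ → Independent

Yes, independent


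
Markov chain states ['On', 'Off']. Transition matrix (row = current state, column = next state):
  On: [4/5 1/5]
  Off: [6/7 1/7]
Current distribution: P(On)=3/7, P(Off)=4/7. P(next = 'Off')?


P(next=Off) = Σᵢ P(now=i)×P(i→Off)
= 3/7×1/5 + 4/7×1/7
= 3/35 + 4/49 = 41/245

P = 41/245 ≈ 0.1673


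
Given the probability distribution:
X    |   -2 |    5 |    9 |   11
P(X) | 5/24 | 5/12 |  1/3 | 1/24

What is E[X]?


E[X] = Σ x·P(X=x)
= (-2)×(5/24) + (5)×(5/12) + (9)×(1/3) + (11)×(1/24)
= 41/8

E[X] = 41/8


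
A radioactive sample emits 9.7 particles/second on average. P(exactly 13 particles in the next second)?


Poisson(λ=9.7): P(X=13) = e^(-λ)×λ^k/k!
= e^(-9.7) × 9.7^13 / 13!
≈ 6.128349505e-05 × 6.73027090166e+12 / 6227020800 ≈ 0.066236

P(X=13) ≈ 0.066236 ≈ 6.62%


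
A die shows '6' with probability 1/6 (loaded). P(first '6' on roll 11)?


Geometric: P(X=11) = (1-p)^(k-1)×p = (5/6)^10×1/6 = 9765625/362797056

P(X=11) = 9765625/362797056 ≈ 2.69%


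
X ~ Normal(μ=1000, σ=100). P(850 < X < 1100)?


z₁=(850-1000)/100=-1.5, z₂=(1100-1000)/100=1.0
P = Φ(1.0) - Φ(-1.5) = 0.841345 - 0.066807 = 0.774538 ≈ 0.7745

P(850 < X < 1100) ≈ 0.7745


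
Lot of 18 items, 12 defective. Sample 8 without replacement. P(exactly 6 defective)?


Hypergeometric: C(12,6)×C(6,2)/C(18,8)
= 924×15/43758 = 70/221

P(X=6) = 70/221 ≈ 31.67%


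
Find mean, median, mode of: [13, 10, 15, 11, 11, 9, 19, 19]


Sorted: [9, 10, 11, 11, 13, 15, 19, 19]
Mean = 107/8
Median = 12
Freq: {13: 1, 10: 1, 15: 1, 11: 2, 9: 1, 19: 2}
Mode: [11, 19]

Mean=107/8, Median=12, Mode=[11, 19]


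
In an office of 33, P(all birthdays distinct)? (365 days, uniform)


P(all different) = Π(365-i)/365 for i=0..32
= (365/365)×(364/365)×...×(333/365)
= 0.225028

P ≈ 0.2250 ≈ 22.50%


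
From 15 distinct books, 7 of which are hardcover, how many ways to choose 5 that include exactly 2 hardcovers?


Choose 2 of the 7 hardcovers and 3 of the other 8 books:
C(7,2)×C(8,3) = 21×56 = 1176

1176


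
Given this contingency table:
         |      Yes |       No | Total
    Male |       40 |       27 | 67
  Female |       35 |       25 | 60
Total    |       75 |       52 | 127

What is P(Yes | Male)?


P(Yes | Male) = 40/(40+27) = 40/67

P(Yes|Male) = 40/67 ≈ 59.70%


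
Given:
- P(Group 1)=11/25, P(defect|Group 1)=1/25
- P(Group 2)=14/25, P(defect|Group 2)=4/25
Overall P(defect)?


P(B) = Σ P(B|Aᵢ)×P(Aᵢ)
  1/25×11/25 = 11/625
  4/25×14/25 = 56/625
Sum = 67/625

P(defect) = 67/625 ≈ 10.72%


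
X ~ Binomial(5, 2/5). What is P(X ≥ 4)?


P(X ≥ 4) = Σ P(X=i) for i=4..5
P(X=4) = 48/625
P(X=5) = 32/3125
Sum = 272/3125

P(X ≥ 4) = 272/3125 ≈ 8.70%


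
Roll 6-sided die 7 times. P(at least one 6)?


P(no 6)^7 = (5/6)^7 = 78125/279936
P(≥1) = 1 - 78125/279936 = 201811/279936

P = 201811/279936 ≈ 72.09%


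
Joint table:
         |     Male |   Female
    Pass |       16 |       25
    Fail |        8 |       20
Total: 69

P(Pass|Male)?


P(Pass|Male) = 16/(16+8) = 16/24 = 2/3

P = 2/3 ≈ 66.67%


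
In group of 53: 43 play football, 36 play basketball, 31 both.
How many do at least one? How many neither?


|A∪B| = 43+36-31 = 48
Neither = 53-48 = 5

At least one: 48; Neither: 5


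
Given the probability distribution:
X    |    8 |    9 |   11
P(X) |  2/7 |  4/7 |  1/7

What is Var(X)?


E[X] = 9
E[X²] = 573/7
Var(X) = E[X²] - (E[X])² = 573/7 - 81 = 6/7

Var(X) = 6/7 ≈ 0.8571


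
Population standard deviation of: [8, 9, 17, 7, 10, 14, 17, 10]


Mean = 92/8 = 23/2
  (8-23/2)²=49/4
  (9-23/2)²=25/4
  (17-23/2)²=121/4
  (7-23/2)²=81/4
  (10-23/2)²=9/4
  (14-23/2)²=25/4
  (17-23/2)²=121/4
  (10-23/2)²=9/4
Σ(x-μ)² = 110
σ² = 110/8 = 55/4

σ = √(55/4) ≈ 3.7081


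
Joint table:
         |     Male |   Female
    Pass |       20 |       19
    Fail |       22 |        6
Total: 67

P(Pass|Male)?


P(Pass|Male) = 20/(20+22) = 20/42 = 10/21

P = 10/21 ≈ 47.62%


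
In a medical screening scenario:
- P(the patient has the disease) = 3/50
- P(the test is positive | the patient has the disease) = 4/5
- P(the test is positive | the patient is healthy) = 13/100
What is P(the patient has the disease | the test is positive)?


Using Bayes' theorem:
P(A|B) = P(B|A)·P(A) / P(B)

P(the test is positive) = 4/5 × 3/50 + 13/100 × 47/50
= 6/125 + 611/5000 = 851/5000

P(the patient has the disease|the test is positive) = (6/125) / (851/5000) = 240/851

P(the patient has the disease|the test is positive) = 240/851 ≈ 28.20%


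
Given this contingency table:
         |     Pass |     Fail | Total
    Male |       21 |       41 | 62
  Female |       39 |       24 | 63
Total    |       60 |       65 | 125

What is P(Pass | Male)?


P(Pass | Male) = 21/(21+41) = 21/62

P(Pass|Male) = 21/62 ≈ 33.87%


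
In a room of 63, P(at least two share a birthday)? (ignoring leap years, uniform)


P(all different) = Π(365-i)/365 for i=0..62
= 0.003396
P(match) = 1 - 0.003396 = 0.996604

P ≈ 0.9966 ≈ 99.66%


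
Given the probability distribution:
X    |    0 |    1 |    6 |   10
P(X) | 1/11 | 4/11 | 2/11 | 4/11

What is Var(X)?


E[X] = 56/11
E[X²] = 476/11
Var(X) = E[X²] - (E[X])² = 476/11 - 3136/121 = 2100/121

Var(X) = 2100/121 ≈ 17.3554


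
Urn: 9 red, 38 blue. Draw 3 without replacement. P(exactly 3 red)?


Hypergeometric: C(9,3)×C(38,0)/C(47,3)
= 84×1/16215 = 28/5405

P(X=3) = 28/5405 ≈ 0.52%


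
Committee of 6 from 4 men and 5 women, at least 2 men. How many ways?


Count by #men:
  2M,4W: C(4,2)×C(5,4)=30
  3M,3W: C(4,3)×C(5,3)=40
  4M,2W: C(4,4)×C(5,2)=10
Total = 80

80


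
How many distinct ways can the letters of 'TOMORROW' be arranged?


Letters: 8, freq: {'T': 1, 'O': 3, 'M': 1, 'R': 2, 'W': 1}
8!/(1!×3!×1!×2!×1!) = 40320/12 = 3360

3360


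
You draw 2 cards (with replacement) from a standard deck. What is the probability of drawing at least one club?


P(not a club) = 39/52 = 3/4
P(none in 2 draws) = (3/4)^2 = 9/16
P(≥1 club) = 1 - 9/16 = 7/16

P = 7/16 ≈ 43.75%


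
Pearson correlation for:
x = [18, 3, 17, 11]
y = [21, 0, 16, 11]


n=4, Σx=49, Σy=48, Σxy=771, Σx²=743, Σy²=818
r = (4×771 - 49×48)/√((4×743 - 49²)(4×818 - 48²))
= 732/√(571×968) = 732/√552728 ≈ 732/743.4568 ≈ 0.9846

r ≈ 0.9846


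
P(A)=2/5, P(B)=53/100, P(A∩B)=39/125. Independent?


P(A)×P(B) = 53/250
P(A∩B) = 39/125
Not equal → NOT independent

No, not independent


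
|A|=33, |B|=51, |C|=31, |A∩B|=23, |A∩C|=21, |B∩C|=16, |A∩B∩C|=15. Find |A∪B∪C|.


|A∪B∪C| = 33+51+31-23-21-16+15 = 70

|A∪B∪C| = 70


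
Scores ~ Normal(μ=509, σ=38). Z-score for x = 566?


z = (x - μ)/σ = (566 - 509)/38 = 1.5

z = 1.5


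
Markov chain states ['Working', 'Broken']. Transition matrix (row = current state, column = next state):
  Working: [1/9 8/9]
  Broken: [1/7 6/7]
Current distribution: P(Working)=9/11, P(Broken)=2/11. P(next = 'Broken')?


P(next=Broken) = Σᵢ P(now=i)×P(i→Broken)
= 9/11×8/9 + 2/11×6/7
= 8/11 + 12/77 = 68/77

P = 68/77 ≈ 0.8831


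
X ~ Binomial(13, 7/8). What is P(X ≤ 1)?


P(X ≤ 1) = Σ P(X=i) for i=0..1
P(X=0) = 1/549755813888
P(X=1) = 91/549755813888
Sum = 23/137438953472

P(X ≤ 1) = 23/137438953472 ≈ 0.00%


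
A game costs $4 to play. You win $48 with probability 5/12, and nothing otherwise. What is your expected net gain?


E[gain] = (48-4)×5/12 + (-4)×7/12
= 55/3 - 7/3 = 16

Expected net gain = $16 ≈ $16.00


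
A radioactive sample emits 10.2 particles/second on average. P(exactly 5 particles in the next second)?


Poisson(λ=10.2): P(X=5) = e^(-λ)×λ^k/k!
= e^(-10.2) × 10.2^5 / 5!
≈ 3.717031868e-05 × 110408.08032 / 120 ≈ 0.034199

P(X=5) ≈ 0.034199 ≈ 3.42%


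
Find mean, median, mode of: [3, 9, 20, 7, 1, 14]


Sorted: [1, 3, 7, 9, 14, 20]
Mean = 54/6 = 9
Median = 8
Freq: {3: 1, 9: 1, 20: 1, 7: 1, 1: 1, 14: 1}
Mode: No mode

Mean=9, Median=8, Mode=No mode


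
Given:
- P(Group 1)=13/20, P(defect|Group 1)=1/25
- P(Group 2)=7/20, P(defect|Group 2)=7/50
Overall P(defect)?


P(B) = Σ P(B|Aᵢ)×P(Aᵢ)
  1/25×13/20 = 13/500
  7/50×7/20 = 49/1000
Sum = 3/40

P(defect) = 3/40 ≈ 7.50%


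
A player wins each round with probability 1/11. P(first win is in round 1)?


Geometric: P(X=1) = (1-p)^(k-1)×p = (10/11)^0×1/11 = 1/11

P(X=1) = 1/11 ≈ 9.09%


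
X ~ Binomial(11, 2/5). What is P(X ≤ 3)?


P(X ≤ 3) = Σ P(X=i) for i=0..3
P(X=0) = 177147/48828125
P(X=1) = 1299078/48828125
P(X=2) = 866052/9765625
P(X=3) = 1732104/9765625
Sum = 2893401/9765625

P(X ≤ 3) = 2893401/9765625 ≈ 29.63%


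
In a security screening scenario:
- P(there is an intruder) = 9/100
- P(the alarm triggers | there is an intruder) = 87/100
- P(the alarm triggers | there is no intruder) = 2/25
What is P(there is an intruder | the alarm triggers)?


Using Bayes' theorem:
P(A|B) = P(B|A)·P(A) / P(B)

P(the alarm triggers) = 87/100 × 9/100 + 2/25 × 91/100
= 783/10000 + 91/1250 = 1511/10000

P(there is an intruder|the alarm triggers) = (783/10000) / (1511/10000) = 783/1511

P(there is an intruder|the alarm triggers) = 783/1511 ≈ 51.82%


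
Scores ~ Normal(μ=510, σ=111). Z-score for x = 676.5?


z = (x - μ)/σ = (676.5 - 510)/111 = 1.5

z = 1.5


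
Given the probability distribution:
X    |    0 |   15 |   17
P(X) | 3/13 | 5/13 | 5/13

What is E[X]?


E[X] = Σ x·P(X=x)
= (0)×(3/13) + (15)×(5/13) + (17)×(5/13)
= 160/13

E[X] = 160/13


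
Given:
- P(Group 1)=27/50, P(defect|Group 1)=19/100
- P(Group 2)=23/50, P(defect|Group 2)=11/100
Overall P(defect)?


P(B) = Σ P(B|Aᵢ)×P(Aᵢ)
  19/100×27/50 = 513/5000
  11/100×23/50 = 253/5000
Sum = 383/2500

P(defect) = 383/2500 ≈ 15.32%


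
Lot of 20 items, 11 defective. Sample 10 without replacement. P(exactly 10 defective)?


Hypergeometric: C(11,10)×C(9,0)/C(20,10)
= 11×1/184756 = 1/16796

P(X=10) = 1/16796 ≈ 0.01%


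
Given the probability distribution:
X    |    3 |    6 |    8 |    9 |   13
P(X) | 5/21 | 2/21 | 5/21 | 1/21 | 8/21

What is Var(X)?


E[X] = 60/7
E[X²] = 1870/21
Var(X) = E[X²] - (E[X])² = 1870/21 - 3600/49 = 2290/147

Var(X) = 2290/147 ≈ 15.5782


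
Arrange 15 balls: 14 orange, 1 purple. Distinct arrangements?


15!/(14!×1!) = 15

15


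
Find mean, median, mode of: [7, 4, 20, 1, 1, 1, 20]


Sorted: [1, 1, 1, 4, 7, 20, 20]
Mean = 54/7
Median = 4
Freq: {7: 1, 4: 1, 20: 2, 1: 3}
Mode: [1]

Mean=54/7, Median=4, Mode=1


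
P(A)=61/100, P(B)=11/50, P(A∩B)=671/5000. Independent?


P(A)×P(B) = 671/5000
P(A∩B) = 671/5000
Equal ✓ → Independent

Yes, independent


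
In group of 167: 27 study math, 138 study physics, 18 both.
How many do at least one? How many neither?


|A∪B| = 27+138-18 = 147
Neither = 167-147 = 20

At least one: 147; Neither: 20


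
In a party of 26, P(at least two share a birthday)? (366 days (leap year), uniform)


P(all different) = Π(366-i)/366 for i=0..25
= 0.402786
P(match) = 1 - 0.402786 = 0.597214

P ≈ 0.5972 ≈ 59.72%


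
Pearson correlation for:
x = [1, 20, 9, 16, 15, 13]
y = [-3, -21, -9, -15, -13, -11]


n=6, Σx=74, Σy=-72, Σxy=-1082, Σx²=1132, Σy²=1046
r = (6×(-1082) - 74×(-72))/√((6×1132 - 74²)(6×1046 - (-72)²))
= -1164/√(1316×1092) = -1164/√1437072 ≈ -1164/1198.7794 ≈ -0.9710

r ≈ -0.9710


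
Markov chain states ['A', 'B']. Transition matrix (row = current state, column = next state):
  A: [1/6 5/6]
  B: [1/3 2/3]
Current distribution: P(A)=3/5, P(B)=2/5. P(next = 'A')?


P(next=A) = Σᵢ P(now=i)×P(i→A)
= 3/5×1/6 + 2/5×1/3
= 1/10 + 2/15 = 7/30

P = 7/30 ≈ 0.2333


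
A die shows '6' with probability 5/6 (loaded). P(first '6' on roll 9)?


Geometric: P(X=9) = (1-p)^(k-1)×p = (1/6)^8×5/6 = 5/10077696

P(X=9) = 5/10077696 ≈ 0.00%


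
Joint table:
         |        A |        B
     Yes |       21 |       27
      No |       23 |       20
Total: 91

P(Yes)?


P(Yes) = (21+27)/91 = 48/91

P(Yes) = 48/91 ≈ 52.75%


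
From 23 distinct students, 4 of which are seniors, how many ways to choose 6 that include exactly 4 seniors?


Choose 4 of the 4 seniors and 2 of the other 19 students:
C(4,4)×C(19,2) = 1×171 = 171

171


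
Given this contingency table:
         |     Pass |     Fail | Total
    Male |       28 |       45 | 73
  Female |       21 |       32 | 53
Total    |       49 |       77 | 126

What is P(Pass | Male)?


P(Pass | Male) = 28/(28+45) = 28/73

P(Pass|Male) = 28/73 ≈ 38.36%


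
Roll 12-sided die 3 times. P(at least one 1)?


P(no 1)^3 = (11/12)^3 = 1331/1728
P(≥1) = 1 - 1331/1728 = 397/1728

P = 397/1728 ≈ 22.97%


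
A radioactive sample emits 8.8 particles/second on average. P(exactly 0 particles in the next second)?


Poisson(λ=8.8): P(X=0) = e^(-λ)×λ^k/k!
= e^(-8.8) × 8.8^0 / 0!
≈ 0.0001507330751 × 1 / 1 ≈ 0.000151

P(X=0) ≈ 0.000151 ≈ 0.02%


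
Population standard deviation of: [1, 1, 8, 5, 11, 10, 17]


Mean = 53/7
  (1-53/7)²=2116/49
  (1-53/7)²=2116/49
  (8-53/7)²=9/49
  (5-53/7)²=324/49
  (11-53/7)²=576/49
  (10-53/7)²=289/49
  (17-53/7)²=4356/49
Σ(x-μ)² = 1398/7
σ² = (1398/7)/7 = 1398/49

σ = √(1398/49) ≈ 5.3414


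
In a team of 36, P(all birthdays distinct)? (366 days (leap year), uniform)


P(all different) = Π(366-i)/366 for i=0..35
= (366/366)×(365/366)×...×(331/366)
= 0.168667

P ≈ 0.1687 ≈ 16.87%


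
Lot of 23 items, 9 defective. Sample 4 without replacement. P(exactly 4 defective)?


Hypergeometric: C(9,4)×C(14,0)/C(23,4)
= 126×1/8855 = 18/1265

P(X=4) = 18/1265 ≈ 1.42%


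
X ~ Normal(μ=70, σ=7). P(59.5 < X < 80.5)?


z₁=(59.5-70)/7=-1.5, z₂=(80.5-70)/7=1.5
P = Φ(1.5) - Φ(-1.5) = 0.933193 - 0.066807 = 0.866386 ≈ 0.8664

P(59.5 < X < 80.5) ≈ 0.8664


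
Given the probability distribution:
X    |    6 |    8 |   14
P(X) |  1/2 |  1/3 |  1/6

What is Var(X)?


E[X] = 8
E[X²] = 72
Var(X) = E[X²] - (E[X])² = 72 - 64 = 8

Var(X) = 8 ≈ 8.0000


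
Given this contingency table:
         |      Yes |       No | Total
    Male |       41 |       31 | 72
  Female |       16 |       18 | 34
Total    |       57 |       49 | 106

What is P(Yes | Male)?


P(Yes | Male) = 41/(41+31) = 41/72

P(Yes|Male) = 41/72 ≈ 56.94%


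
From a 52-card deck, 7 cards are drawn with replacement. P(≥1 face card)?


P(not a face card) = 40/52 = 10/13
P(none in 7 draws) = (10/13)^7 = 10000000/62748517
P(≥1 face card) = 1 - 10000000/62748517 = 52748517/62748517

P = 52748517/62748517 ≈ 84.06%


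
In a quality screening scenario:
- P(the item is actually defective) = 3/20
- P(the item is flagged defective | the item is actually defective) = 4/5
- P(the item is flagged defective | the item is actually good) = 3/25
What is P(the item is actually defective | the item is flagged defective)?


Using Bayes' theorem:
P(A|B) = P(B|A)·P(A) / P(B)

P(the item is flagged defective) = 4/5 × 3/20 + 3/25 × 17/20
= 3/25 + 51/500 = 111/500

P(the item is actually defective|the item is flagged defective) = (3/25) / (111/500) = 20/37

P(the item is actually defective|the item is flagged defective) = 20/37 ≈ 54.05%


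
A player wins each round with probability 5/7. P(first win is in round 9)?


Geometric: P(X=9) = (1-p)^(k-1)×p = (2/7)^8×5/7 = 1280/40353607

P(X=9) = 1280/40353607 ≈ 0.00%


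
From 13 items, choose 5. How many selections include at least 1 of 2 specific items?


Complement: C(13,5) - C(11,5) = 1287 - 462 = 825

825


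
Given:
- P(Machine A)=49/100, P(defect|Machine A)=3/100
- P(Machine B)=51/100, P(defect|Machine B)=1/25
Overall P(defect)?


P(B) = Σ P(B|Aᵢ)×P(Aᵢ)
  3/100×49/100 = 147/10000
  1/25×51/100 = 51/2500
Sum = 351/10000

P(defect) = 351/10000 ≈ 3.51%


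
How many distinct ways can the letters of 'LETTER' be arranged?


Letters: 6, freq: {'L': 1, 'E': 2, 'T': 2, 'R': 1}
6!/(1!×2!×2!×1!) = 720/4 = 180

180


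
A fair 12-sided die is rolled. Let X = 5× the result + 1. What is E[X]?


E[die] = (1+12)/2 = 13/2
E[X] = 5×13/2 + 1 = 67/2

E[X] = 67/2


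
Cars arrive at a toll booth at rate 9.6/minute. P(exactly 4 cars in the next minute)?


Poisson(λ=9.6): P(X=4) = e^(-λ)×λ^k/k!
= e^(-9.6) × 9.6^4 / 4!
≈ 6.772873649e-05 × 8493.4656 / 24 ≈ 0.023969

P(X=4) ≈ 0.023969 ≈ 2.40%


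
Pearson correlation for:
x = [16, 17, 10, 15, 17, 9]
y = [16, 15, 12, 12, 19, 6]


n=6, Σx=84, Σy=80, Σxy=1188, Σx²=1240, Σy²=1166
r = (6×1188 - 84×80)/√((6×1240 - 84²)(6×1166 - 80²))
= 408/√(384×596) = 408/√228864 ≈ 408/478.3973 ≈ 0.8528

r ≈ 0.8528


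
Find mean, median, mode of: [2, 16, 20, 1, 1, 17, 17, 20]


Sorted: [1, 1, 2, 16, 17, 17, 20, 20]
Mean = 94/8 = 47/4
Median = 33/2
Freq: {2: 1, 16: 1, 20: 2, 1: 2, 17: 2}
Mode: [1, 17, 20]

Mean=47/4, Median=33/2, Mode=[1, 17, 20]


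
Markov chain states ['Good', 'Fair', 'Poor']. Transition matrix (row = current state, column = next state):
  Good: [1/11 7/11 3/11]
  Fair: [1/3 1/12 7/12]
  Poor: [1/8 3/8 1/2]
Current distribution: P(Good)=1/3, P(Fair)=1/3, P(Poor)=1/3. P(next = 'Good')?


P(next=Good) = Σᵢ P(now=i)×P(i→Good)
= 1/3×1/11 + 1/3×1/3 + 1/3×1/8
= 1/33 + 1/9 + 1/24 = 145/792

P = 145/792 ≈ 0.1831


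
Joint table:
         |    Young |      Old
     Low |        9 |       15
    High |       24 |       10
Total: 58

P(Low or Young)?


P(Low∨Young) = P(Low) + P(Young) - P(Low∧Young)
= (24 + 33 - 9)/58 = 48/58 = 24/29

P = 24/29 ≈ 82.76%


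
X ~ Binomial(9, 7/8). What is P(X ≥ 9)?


P(X ≥ 9) = Σ P(X=i) for i=9..9
P(X=9) = 40353607/134217728
Sum = 40353607/134217728

P(X ≥ 9) = 40353607/134217728 ≈ 30.07%


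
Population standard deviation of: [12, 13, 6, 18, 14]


Mean = 63/5
  (12-63/5)²=9/25
  (13-63/5)²=4/25
  (6-63/5)²=1089/25
  (18-63/5)²=729/25
  (14-63/5)²=49/25
Σ(x-μ)² = 376/5
σ² = (376/5)/5 = 376/25

σ = √(376/25) ≈ 3.8781


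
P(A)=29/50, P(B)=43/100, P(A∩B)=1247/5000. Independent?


P(A)×P(B) = 1247/5000
P(A∩B) = 1247/5000
Equal ✓ → Independent

Yes, independent


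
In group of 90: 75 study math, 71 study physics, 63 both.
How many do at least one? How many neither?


|A∪B| = 75+71-63 = 83
Neither = 90-83 = 7

At least one: 83; Neither: 7


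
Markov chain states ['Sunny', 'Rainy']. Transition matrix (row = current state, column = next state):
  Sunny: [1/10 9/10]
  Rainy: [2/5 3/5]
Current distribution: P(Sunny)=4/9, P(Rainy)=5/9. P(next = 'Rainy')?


P(next=Rainy) = Σᵢ P(now=i)×P(i→Rainy)
= 4/9×9/10 + 5/9×3/5
= 2/5 + 1/3 = 11/15

P = 11/15 ≈ 0.7333


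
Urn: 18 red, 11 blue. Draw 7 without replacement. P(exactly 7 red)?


Hypergeometric: C(18,7)×C(11,0)/C(29,7)
= 31824×1/1560780 = 68/3335

P(X=7) = 68/3335 ≈ 2.04%


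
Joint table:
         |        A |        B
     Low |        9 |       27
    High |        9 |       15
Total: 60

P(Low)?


P(Low) = (9+27)/60 = 36/60 = 3/5

P(Low) = 3/5 ≈ 60.00%


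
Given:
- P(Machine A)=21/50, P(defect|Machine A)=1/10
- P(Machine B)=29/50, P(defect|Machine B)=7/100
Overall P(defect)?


P(B) = Σ P(B|Aᵢ)×P(Aᵢ)
  1/10×21/50 = 21/500
  7/100×29/50 = 203/5000
Sum = 413/5000

P(defect) = 413/5000 ≈ 8.26%


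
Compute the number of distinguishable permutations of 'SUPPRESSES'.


Letters: 10, freq: {'S': 4, 'U': 1, 'P': 2, 'R': 1, 'E': 2}
10!/(4!×1!×2!×1!×2!) = 3628800/96 = 37800

37800


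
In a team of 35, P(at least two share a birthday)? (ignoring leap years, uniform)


P(all different) = Π(365-i)/365 for i=0..34
= 0.185617
P(match) = 1 - 0.185617 = 0.814383

P ≈ 0.8144 ≈ 81.44%


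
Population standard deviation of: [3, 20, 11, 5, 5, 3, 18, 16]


Mean = 81/8
  (3-81/8)²=3249/64
  (20-81/8)²=6241/64
  (11-81/8)²=49/64
  (5-81/8)²=1681/64
  (5-81/8)²=1681/64
  (3-81/8)²=3249/64
  (18-81/8)²=3969/64
  (16-81/8)²=2209/64
Σ(x-μ)² = 2791/8
σ² = (2791/8)/8 = 2791/64

σ = √(2791/64) ≈ 6.6037


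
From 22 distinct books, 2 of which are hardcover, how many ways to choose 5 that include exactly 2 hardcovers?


Choose 2 of the 2 hardcovers and 3 of the other 20 books:
C(2,2)×C(20,3) = 1×1140 = 1140

1140


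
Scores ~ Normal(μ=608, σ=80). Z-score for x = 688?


z = (x - μ)/σ = (688 - 608)/80 = 1.0

z = 1.0


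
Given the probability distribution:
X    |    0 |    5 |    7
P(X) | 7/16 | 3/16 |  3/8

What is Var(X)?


E[X] = 57/16
E[X²] = 369/16
Var(X) = E[X²] - (E[X])² = 369/16 - 3249/256 = 2655/256

Var(X) = 2655/256 ≈ 10.3711


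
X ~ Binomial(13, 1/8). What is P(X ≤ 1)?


P(X ≤ 1) = Σ P(X=i) for i=0..1
P(X=0) = 96889010407/549755813888
P(X=1) = 179936733613/549755813888
Sum = 69206436005/137438953472

P(X ≤ 1) = 69206436005/137438953472 ≈ 50.35%


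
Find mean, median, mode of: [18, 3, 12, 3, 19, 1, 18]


Sorted: [1, 3, 3, 12, 18, 18, 19]
Mean = 74/7
Median = 12
Freq: {18: 2, 3: 2, 12: 1, 19: 1, 1: 1}
Mode: [3, 18]

Mean=74/7, Median=12, Mode=[3, 18]


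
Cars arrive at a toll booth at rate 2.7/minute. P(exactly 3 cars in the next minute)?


Poisson(λ=2.7): P(X=3) = e^(-λ)×λ^k/k!
= e^(-2.7) × 2.7^3 / 3!
≈ 0.06720551274 × 19.683 / 6 ≈ 0.220468

P(X=3) ≈ 0.220468 ≈ 22.05%


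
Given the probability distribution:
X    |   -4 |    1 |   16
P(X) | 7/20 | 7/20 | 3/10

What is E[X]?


E[X] = Σ x·P(X=x)
= (-4)×(7/20) + (1)×(7/20) + (16)×(3/10)
= 15/4

E[X] = 15/4


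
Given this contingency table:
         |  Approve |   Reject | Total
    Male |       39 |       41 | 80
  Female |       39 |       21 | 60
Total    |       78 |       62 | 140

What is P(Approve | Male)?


P(Approve | Male) = 39/(39+41) = 39/80

P(Approve|Male) = 39/80 ≈ 48.75%


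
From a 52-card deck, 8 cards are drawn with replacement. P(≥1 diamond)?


P(not a diamond) = 39/52 = 3/4
P(none in 8 draws) = (3/4)^8 = 6561/65536
P(≥1 diamond) = 1 - 6561/65536 = 58975/65536

P = 58975/65536 ≈ 89.99%


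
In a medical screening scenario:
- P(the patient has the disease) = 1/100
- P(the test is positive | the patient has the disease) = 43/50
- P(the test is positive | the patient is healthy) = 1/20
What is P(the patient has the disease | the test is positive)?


Using Bayes' theorem:
P(A|B) = P(B|A)·P(A) / P(B)

P(the test is positive) = 43/50 × 1/100 + 1/20 × 99/100
= 43/5000 + 99/2000 = 581/10000

P(the patient has the disease|the test is positive) = (43/5000) / (581/10000) = 86/581

P(the patient has the disease|the test is positive) = 86/581 ≈ 14.80%


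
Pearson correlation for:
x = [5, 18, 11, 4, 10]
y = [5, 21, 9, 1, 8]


n=5, Σx=48, Σy=44, Σxy=586, Σx²=586, Σy²=612
r = (5×586 - 48×44)/√((5×586 - 48²)(5×612 - 44²))
= 818/√(626×1124) = 818/√703624 ≈ 818/838.8230 ≈ 0.9752

r ≈ 0.9752


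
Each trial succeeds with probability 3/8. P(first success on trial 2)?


Geometric: P(X=2) = (1-p)^(k-1)×p = (5/8)^1×3/8 = 15/64

P(X=2) = 15/64 ≈ 23.44%


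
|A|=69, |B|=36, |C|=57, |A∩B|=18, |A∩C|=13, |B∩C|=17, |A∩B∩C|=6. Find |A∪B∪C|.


|A∪B∪C| = 69+36+57-18-13-17+6 = 120

|A∪B∪C| = 120


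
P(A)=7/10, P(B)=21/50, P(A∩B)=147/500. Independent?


P(A)×P(B) = 147/500
P(A∩B) = 147/500
Equal ✓ → Independent

Yes, independent


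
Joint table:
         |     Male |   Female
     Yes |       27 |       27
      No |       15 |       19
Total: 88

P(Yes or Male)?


P(Yes∨Male) = P(Yes) + P(Male) - P(Yes∧Male)
= (54 + 42 - 27)/88 = 69/88

P = 69/88 ≈ 78.41%


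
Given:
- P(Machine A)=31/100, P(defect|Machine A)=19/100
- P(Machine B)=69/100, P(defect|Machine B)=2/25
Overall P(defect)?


P(B) = Σ P(B|Aᵢ)×P(Aᵢ)
  19/100×31/100 = 589/10000
  2/25×69/100 = 69/1250
Sum = 1141/10000

P(defect) = 1141/10000 ≈ 11.41%


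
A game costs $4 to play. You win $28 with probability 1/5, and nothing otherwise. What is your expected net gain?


E[gain] = (28-4)×1/5 + (-4)×4/5
= 24/5 - 16/5 = 8/5

Expected net gain = $8/5 ≈ $1.60


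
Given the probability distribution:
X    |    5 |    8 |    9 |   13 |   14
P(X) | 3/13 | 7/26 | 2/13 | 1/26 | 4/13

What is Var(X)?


E[X] = 19/2
E[X²] = 2659/26
Var(X) = E[X²] - (E[X])² = 2659/26 - 361/4 = 625/52

Var(X) = 625/52 ≈ 12.0192


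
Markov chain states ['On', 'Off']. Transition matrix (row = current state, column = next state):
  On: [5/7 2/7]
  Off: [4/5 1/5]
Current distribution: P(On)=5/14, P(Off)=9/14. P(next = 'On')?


P(next=On) = Σᵢ P(now=i)×P(i→On)
= 5/14×5/7 + 9/14×4/5
= 25/98 + 18/35 = 377/490

P = 377/490 ≈ 0.7694


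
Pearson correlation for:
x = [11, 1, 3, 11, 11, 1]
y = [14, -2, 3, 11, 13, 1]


n=6, Σx=38, Σy=40, Σxy=426, Σx²=374, Σy²=500
r = (6×426 - 38×40)/√((6×374 - 38²)(6×500 - 40²))
= 1036/√(800×1400) = 1036/√1120000 ≈ 1036/1058.3005 ≈ 0.9789

r ≈ 0.9789


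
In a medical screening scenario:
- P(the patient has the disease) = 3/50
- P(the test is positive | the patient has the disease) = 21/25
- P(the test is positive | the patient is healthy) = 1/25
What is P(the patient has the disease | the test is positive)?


Using Bayes' theorem:
P(A|B) = P(B|A)·P(A) / P(B)

P(the test is positive) = 21/25 × 3/50 + 1/25 × 47/50
= 63/1250 + 47/1250 = 11/125

P(the patient has the disease|the test is positive) = (63/1250) / (11/125) = 63/110

P(the patient has the disease|the test is positive) = 63/110 ≈ 57.27%


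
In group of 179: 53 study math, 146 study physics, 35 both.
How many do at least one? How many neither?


|A∪B| = 53+146-35 = 164
Neither = 179-164 = 15

At least one: 164; Neither: 15


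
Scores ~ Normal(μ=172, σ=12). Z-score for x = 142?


z = (x - μ)/σ = (142 - 172)/12 = -2.5

z = -2.5


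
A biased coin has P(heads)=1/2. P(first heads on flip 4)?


Geometric: P(X=4) = (1-p)^(k-1)×p = (1/2)^3×1/2 = 1/16

P(X=4) = 1/16 ≈ 6.25%


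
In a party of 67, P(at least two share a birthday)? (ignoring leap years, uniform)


P(all different) = Π(365-i)/365 for i=0..66
= 0.001560
P(match) = 1 - 0.001560 = 0.998440

P ≈ 0.9984 ≈ 99.84%


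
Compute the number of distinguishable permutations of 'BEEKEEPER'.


Letters: 9, freq: {'B': 1, 'E': 5, 'K': 1, 'P': 1, 'R': 1}
9!/(1!×5!×1!×1!×1!) = 362880/120 = 3024

3024


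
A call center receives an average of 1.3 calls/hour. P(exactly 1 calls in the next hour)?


Poisson(λ=1.3): P(X=1) = e^(-λ)×λ^k/k!
= e^(-1.3) × 1.3^1 / 1!
≈ 0.272531793 × 1.3 / 1 ≈ 0.354291

P(X=1) ≈ 0.354291 ≈ 35.43%


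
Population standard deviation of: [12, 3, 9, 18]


Mean = 42/4 = 21/2
  (12-21/2)²=9/4
  (3-21/2)²=225/4
  (9-21/2)²=9/4
  (18-21/2)²=225/4
Σ(x-μ)² = 117
σ² = 117/4

σ = √(117/4) ≈ 5.4083


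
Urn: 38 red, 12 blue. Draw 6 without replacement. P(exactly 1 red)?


Hypergeometric: C(38,1)×C(12,5)/C(50,6)
= 38×792/15890700 = 2508/1324225

P(X=1) = 2508/1324225 ≈ 0.19%


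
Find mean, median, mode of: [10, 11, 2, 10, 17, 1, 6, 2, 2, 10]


Sorted: [1, 2, 2, 2, 6, 10, 10, 10, 11, 17]
Mean = 71/10
Median = 8
Freq: {10: 3, 11: 1, 2: 3, 17: 1, 1: 1, 6: 1}
Mode: [2, 10]

Mean=71/10, Median=8, Mode=[2, 10]


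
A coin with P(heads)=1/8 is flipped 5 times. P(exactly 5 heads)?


Binomial: P(X=5) = C(5,5)×p^5×(1-p)^0
= 1 × 1/32768 × 1 = 1/32768

P(X=5) = 1/32768 ≈ 0.00%


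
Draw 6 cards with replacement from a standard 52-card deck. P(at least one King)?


P(not a King) = 48/52 = 12/13
P(none in 6 draws) = (12/13)^6 = 2985984/4826809
P(≥1 King) = 1 - 2985984/4826809 = 1840825/4826809

P = 1840825/4826809 ≈ 38.14%


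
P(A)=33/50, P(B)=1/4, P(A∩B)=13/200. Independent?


P(A)×P(B) = 33/200
P(A∩B) = 13/200
Not equal → NOT independent

No, not independent


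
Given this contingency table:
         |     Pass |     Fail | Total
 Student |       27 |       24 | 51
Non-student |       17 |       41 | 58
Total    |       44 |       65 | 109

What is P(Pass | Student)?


P(Pass | Student) = 27/(27+24) = 27/51 = 9/17

P(Pass|Student) = 9/17 ≈ 52.94%


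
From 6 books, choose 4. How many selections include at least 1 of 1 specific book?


Complement: C(6,4) - C(5,4) = 15 - 5 = 10

10


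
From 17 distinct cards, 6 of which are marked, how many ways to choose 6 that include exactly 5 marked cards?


Choose 5 of the 6 marked cards and 1 of the other 11 cards:
C(6,5)×C(11,1) = 6×11 = 66

66


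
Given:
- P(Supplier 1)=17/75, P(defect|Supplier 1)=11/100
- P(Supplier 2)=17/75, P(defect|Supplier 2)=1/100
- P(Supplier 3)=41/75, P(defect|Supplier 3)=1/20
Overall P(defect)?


P(B) = Σ P(B|Aᵢ)×P(Aᵢ)
  11/100×17/75 = 187/7500
  1/100×17/75 = 17/7500
  1/20×41/75 = 41/1500
Sum = 409/7500

P(defect) = 409/7500 ≈ 5.45%


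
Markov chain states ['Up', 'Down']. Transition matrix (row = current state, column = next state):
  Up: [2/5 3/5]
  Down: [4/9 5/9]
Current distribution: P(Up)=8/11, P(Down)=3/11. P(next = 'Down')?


P(next=Down) = Σᵢ P(now=i)×P(i→Down)
= 8/11×3/5 + 3/11×5/9
= 24/55 + 5/33 = 97/165

P = 97/165 ≈ 0.5879


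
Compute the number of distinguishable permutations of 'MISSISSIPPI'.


Letters: 11, freq: {'M': 1, 'I': 4, 'S': 4, 'P': 2}
11!/(1!×4!×4!×2!) = 39916800/1152 = 34650

34650


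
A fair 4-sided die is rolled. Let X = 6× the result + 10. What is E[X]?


E[die] = (1+4)/2 = 5/2
E[X] = 6×5/2 + 10 = 25

E[X] = 25


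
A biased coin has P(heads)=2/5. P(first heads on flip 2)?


Geometric: P(X=2) = (1-p)^(k-1)×p = (3/5)^1×2/5 = 6/25

P(X=2) = 6/25 ≈ 24.00%


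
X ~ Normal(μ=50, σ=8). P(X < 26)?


z = (26-50)/8 = -3.0
P(Z < -3.0) = 0.0013

P(X < 26) ≈ 0.0013


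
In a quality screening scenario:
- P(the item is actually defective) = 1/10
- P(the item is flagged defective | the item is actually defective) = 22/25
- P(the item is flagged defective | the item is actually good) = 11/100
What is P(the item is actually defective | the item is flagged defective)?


Using Bayes' theorem:
P(A|B) = P(B|A)·P(A) / P(B)

P(the item is flagged defective) = 22/25 × 1/10 + 11/100 × 9/10
= 11/125 + 99/1000 = 187/1000

P(the item is actually defective|the item is flagged defective) = (11/125) / (187/1000) = 8/17

P(the item is actually defective|the item is flagged defective) = 8/17 ≈ 47.06%


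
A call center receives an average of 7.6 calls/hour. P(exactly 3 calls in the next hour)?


Poisson(λ=7.6): P(X=3) = e^(-λ)×λ^k/k!
= e^(-7.6) × 7.6^3 / 3!
≈ 0.0005004514334 × 438.976 / 6 ≈ 0.036614

P(X=3) ≈ 0.036614 ≈ 3.66%


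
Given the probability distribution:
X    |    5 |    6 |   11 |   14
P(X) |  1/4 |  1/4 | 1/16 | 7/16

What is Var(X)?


E[X] = 153/16
E[X²] = 1737/16
Var(X) = E[X²] - (E[X])² = 1737/16 - 23409/256 = 4383/256

Var(X) = 4383/256 ≈ 17.1211


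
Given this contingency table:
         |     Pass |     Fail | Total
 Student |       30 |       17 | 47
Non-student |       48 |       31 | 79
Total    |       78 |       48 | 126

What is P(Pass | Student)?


P(Pass | Student) = 30/(30+17) = 30/47

P(Pass|Student) = 30/47 ≈ 63.83%


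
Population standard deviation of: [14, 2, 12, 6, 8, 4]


Mean = 46/6 = 23/3
  (14-23/3)²=361/9
  (2-23/3)²=289/9
  (12-23/3)²=169/9
  (6-23/3)²=25/9
  (8-23/3)²=1/9
  (4-23/3)²=121/9
Σ(x-μ)² = 322/3
σ² = (322/3)/6 = 161/9

σ = √(161/9) ≈ 4.2295


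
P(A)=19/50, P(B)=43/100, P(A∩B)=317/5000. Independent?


P(A)×P(B) = 817/5000
P(A∩B) = 317/5000
Not equal → NOT independent

No, not independent


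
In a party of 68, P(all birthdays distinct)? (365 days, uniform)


P(all different) = Π(365-i)/365 for i=0..67
= (365/365)×(364/365)×...×(298/365)
= 0.001274

P ≈ 0.0013 ≈ 0.13%


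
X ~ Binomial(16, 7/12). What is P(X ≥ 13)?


P(X ≥ 13) = Σ P(X=i) for i=13..16
P(X=13) = 423889420530625/11555266180939776
P(X=14) = 84777884106125/7703510787293184
P(X=15) = 23737807549715/11555266180939776
P(X=16) = 33232930569601/184884258895036416
Sum = 9229937798402041/184884258895036416

P(X ≥ 13) = 9229937798402041/184884258895036416 ≈ 4.99%


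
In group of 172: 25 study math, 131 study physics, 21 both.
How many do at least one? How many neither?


|A∪B| = 25+131-21 = 135
Neither = 172-135 = 37

At least one: 135; Neither: 37


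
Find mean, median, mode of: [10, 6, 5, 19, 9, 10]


Sorted: [5, 6, 9, 10, 10, 19]
Mean = 59/6
Median = 19/2
Freq: {10: 2, 6: 1, 5: 1, 19: 1, 9: 1}
Mode: [10]

Mean=59/6, Median=19/2, Mode=10


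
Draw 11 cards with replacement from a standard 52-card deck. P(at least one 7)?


P(not a 7) = 48/52 = 12/13
P(none in 11 draws) = (12/13)^11 = 743008370688/1792160394037
P(≥1 7) = 1 - 743008370688/1792160394037 = 1049152023349/1792160394037

P = 1049152023349/1792160394037 ≈ 58.54%


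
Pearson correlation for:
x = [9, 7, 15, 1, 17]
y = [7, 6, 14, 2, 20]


n=5, Σx=49, Σy=49, Σxy=657, Σx²=645, Σy²=685
r = (5×657 - 49×49)/√((5×645 - 49²)(5×685 - 49²))
= 884/√(824×1024) = 884/√843776 ≈ 884/918.5728 ≈ 0.9624

r ≈ 0.9624
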